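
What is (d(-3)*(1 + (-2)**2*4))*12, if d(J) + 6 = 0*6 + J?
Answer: -1836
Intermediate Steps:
d(J) = -6 + J (d(J) = -6 + (0*6 + J) = -6 + (0 + J) = -6 + J)
(d(-3)*(1 + (-2)**2*4))*12 = ((-6 - 3)*(1 + (-2)**2*4))*12 = -9*(1 + 4*4)*12 = -9*(1 + 16)*12 = -9*17*12 = -153*12 = -1836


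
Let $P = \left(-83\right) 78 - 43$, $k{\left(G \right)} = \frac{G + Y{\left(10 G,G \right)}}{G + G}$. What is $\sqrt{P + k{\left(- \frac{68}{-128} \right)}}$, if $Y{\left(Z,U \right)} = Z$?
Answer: $\frac{3 i \sqrt{2894}}{2} \approx 80.694 i$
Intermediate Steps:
$k{\left(G \right)} = \frac{11}{2}$ ($k{\left(G \right)} = \frac{G + 10 G}{G + G} = \frac{11 G}{2 G} = 11 G \frac{1}{2 G} = \frac{11}{2}$)
$P = -6517$ ($P = -6474 - 43 = -6517$)
$\sqrt{P + k{\left(- \frac{68}{-128} \right)}} = \sqrt{-6517 + \frac{11}{2}} = \sqrt{- \frac{13023}{2}} = \frac{3 i \sqrt{2894}}{2}$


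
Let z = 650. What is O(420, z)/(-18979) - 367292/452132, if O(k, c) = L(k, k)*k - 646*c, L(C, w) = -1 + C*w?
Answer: -8328621582157/2145253307 ≈ -3882.3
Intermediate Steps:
O(k, c) = -646*c + k*(-1 + k²) (O(k, c) = (-1 + k*k)*k - 646*c = (-1 + k²)*k - 646*c = k*(-1 + k²) - 646*c = -646*c + k*(-1 + k²))
O(420, z)/(-18979) - 367292/452132 = (420³ - 1*420 - 646*650)/(-18979) - 367292/452132 = (74088000 - 420 - 419900)*(-1/18979) - 367292*1/452132 = 73667680*(-1/18979) - 91823/113033 = -73667680/18979 - 91823/113033 = -8328621582157/2145253307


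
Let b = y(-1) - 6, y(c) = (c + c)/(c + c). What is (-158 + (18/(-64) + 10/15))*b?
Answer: 75655/96 ≈ 788.07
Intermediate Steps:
y(c) = 1 (y(c) = (2*c)/((2*c)) = (2*c)*(1/(2*c)) = 1)
b = -5 (b = 1 - 6 = -5)
(-158 + (18/(-64) + 10/15))*b = (-158 + (18/(-64) + 10/15))*(-5) = (-158 + (18*(-1/64) + 10*(1/15)))*(-5) = (-158 + (-9/32 + ⅔))*(-5) = (-158 + 37/96)*(-5) = -15131/96*(-5) = 75655/96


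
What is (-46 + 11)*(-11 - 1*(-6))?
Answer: 175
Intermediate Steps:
(-46 + 11)*(-11 - 1*(-6)) = -35*(-11 + 6) = -35*(-5) = 175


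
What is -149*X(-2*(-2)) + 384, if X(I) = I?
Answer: -212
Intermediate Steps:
-149*X(-2*(-2)) + 384 = -(-298)*(-2) + 384 = -149*4 + 384 = -596 + 384 = -212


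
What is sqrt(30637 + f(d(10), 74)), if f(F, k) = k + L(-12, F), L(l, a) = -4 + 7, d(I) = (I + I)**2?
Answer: sqrt(30714) ≈ 175.25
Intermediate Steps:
d(I) = 4*I**2 (d(I) = (2*I)**2 = 4*I**2)
L(l, a) = 3
f(F, k) = 3 + k (f(F, k) = k + 3 = 3 + k)
sqrt(30637 + f(d(10), 74)) = sqrt(30637 + (3 + 74)) = sqrt(30637 + 77) = sqrt(30714)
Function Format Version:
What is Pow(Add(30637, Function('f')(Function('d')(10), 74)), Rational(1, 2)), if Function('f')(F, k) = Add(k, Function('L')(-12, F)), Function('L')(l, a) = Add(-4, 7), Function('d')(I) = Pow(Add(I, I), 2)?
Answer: Pow(30714, Rational(1, 2)) ≈ 175.25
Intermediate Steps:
Function('d')(I) = Mul(4, Pow(I, 2)) (Function('d')(I) = Pow(Mul(2, I), 2) = Mul(4, Pow(I, 2)))
Function('L')(l, a) = 3
Function('f')(F, k) = Add(3, k) (Function('f')(F, k) = Add(k, 3) = Add(3, k))
Pow(Add(30637, Function('f')(Function('d')(10), 74)), Rational(1, 2)) = Pow(Add(30637, Add(3, 74)), Rational(1, 2)) = Pow(Add(30637, 77), Rational(1, 2)) = Pow(30714, Rational(1, 2))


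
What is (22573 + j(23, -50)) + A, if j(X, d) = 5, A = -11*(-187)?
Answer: 24635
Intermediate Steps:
A = 2057
(22573 + j(23, -50)) + A = (22573 + 5) + 2057 = 22578 + 2057 = 24635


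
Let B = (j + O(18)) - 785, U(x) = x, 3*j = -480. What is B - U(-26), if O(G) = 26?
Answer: -893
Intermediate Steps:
j = -160 (j = (⅓)*(-480) = -160)
B = -919 (B = (-160 + 26) - 785 = -134 - 785 = -919)
B - U(-26) = -919 - 1*(-26) = -919 + 26 = -893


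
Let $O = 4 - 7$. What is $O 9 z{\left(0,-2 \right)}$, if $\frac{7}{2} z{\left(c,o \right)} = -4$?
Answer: $\frac{216}{7} \approx 30.857$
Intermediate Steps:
$O = -3$
$z{\left(c,o \right)} = - \frac{8}{7}$ ($z{\left(c,o \right)} = \frac{2}{7} \left(-4\right) = - \frac{8}{7}$)
$O 9 z{\left(0,-2 \right)} = \left(-3\right) 9 \left(- \frac{8}{7}\right) = \left(-27\right) \left(- \frac{8}{7}\right) = \frac{216}{7}$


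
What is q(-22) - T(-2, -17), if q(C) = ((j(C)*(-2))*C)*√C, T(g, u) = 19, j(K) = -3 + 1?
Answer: -19 - 88*I*√22 ≈ -19.0 - 412.76*I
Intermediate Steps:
j(K) = -2
q(C) = 4*C^(3/2) (q(C) = ((-2*(-2))*C)*√C = (4*C)*√C = 4*C^(3/2))
q(-22) - T(-2, -17) = 4*(-22)^(3/2) - 1*19 = 4*(-22*I*√22) - 19 = -88*I*√22 - 19 = -19 - 88*I*√22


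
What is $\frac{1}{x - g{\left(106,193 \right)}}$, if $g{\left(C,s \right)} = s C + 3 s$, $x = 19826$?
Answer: $- \frac{1}{1211} \approx -0.00082576$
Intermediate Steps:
$g{\left(C,s \right)} = 3 s + C s$ ($g{\left(C,s \right)} = C s + 3 s = 3 s + C s$)
$\frac{1}{x - g{\left(106,193 \right)}} = \frac{1}{19826 - 193 \left(3 + 106\right)} = \frac{1}{19826 - 193 \cdot 109} = \frac{1}{19826 - 21037} = \frac{1}{-1211} = - \frac{1}{1211}$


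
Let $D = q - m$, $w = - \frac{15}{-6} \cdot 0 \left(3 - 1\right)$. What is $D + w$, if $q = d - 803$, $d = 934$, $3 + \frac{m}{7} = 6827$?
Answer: $-47637$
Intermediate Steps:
$m = 47768$ ($m = -21 + 7 \cdot 6827 = -21 + 47789 = 47768$)
$q = 131$ ($q = 934 - 803 = 131$)
$w = 0$ ($w = \left(-15\right) \left(- \frac{1}{6}\right) 0 \cdot 2 = \frac{5}{2} \cdot 0 = 0$)
$D = -47637$ ($D = 131 - 47768 = -47637$)
$D + w = -47637 + 0 = -47637$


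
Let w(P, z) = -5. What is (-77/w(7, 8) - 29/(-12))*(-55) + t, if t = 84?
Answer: -10751/12 ≈ -895.92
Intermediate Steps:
(-77/w(7, 8) - 29/(-12))*(-55) + t = (-77/(-5) - 29/(-12))*(-55) + 84 = (-77*(-⅕) - 29*(-1/12))*(-55) + 84 = (77/5 + 29/12)*(-55) + 84 = (1069/60)*(-55) + 84 = -11759/12 + 84 = -10751/12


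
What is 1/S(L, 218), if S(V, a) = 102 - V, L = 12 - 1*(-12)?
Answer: 1/78 ≈ 0.012821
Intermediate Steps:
L = 24 (L = 12 + 12 = 24)
1/S(L, 218) = 1/(102 - 1*24) = 1/(102 - 24) = 1/78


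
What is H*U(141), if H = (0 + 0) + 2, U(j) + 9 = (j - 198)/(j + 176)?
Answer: -5820/317 ≈ -18.360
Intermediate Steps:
U(j) = -9 + (-198 + j)/(176 + j) (U(j) = -9 + (j - 198)/(j + 176) = -9 + (-198 + j)/(176 + j))
H = 2 (H = 0 + 2 = 2)
H*U(141) = 2*(2*(-891 - 4*141)/(176 + 141)) = 2*(2*(-891 - 564)/317) = 2*(2*(1/317)*(-1455)) = 2*(-2910/317) = -5820/317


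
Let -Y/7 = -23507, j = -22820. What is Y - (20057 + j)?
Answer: 167312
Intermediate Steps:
Y = 164549 (Y = -7*(-23507) = 164549)
Y - (20057 + j) = 164549 - (20057 - 22820) = 164549 - 1*(-2763) = 164549 + 2763 = 167312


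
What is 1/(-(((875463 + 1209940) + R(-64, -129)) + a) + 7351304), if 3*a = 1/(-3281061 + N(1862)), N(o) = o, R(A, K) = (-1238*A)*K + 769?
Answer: 9837597/152345617397821 ≈ 6.4574e-8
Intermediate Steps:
R(A, K) = 769 - 1238*A*K (R(A, K) = -1238*A*K + 769 = 769 - 1238*A*K)
a = -1/9837597 (a = 1/(3*(-3281061 + 1862)) = (1/3)/(-3279199) = (1/3)*(-1/3279199) = -1/9837597 ≈ -1.0165e-7)
1/(-(((875463 + 1209940) + R(-64, -129)) + a) + 7351304) = 1/(-(((875463 + 1209940) + (769 - 1238*(-64)*(-129))) - 1/9837597) + 7351304) = 1/(-((2085403 + (769 - 10220928)) - 1/9837597) + 7351304) = 1/(-((2085403 - 10220159) - 1/9837597) + 7351304) = 1/(-(-8134756 - 1/9837597) + 7351304) = 1/(-1*(-80026451221333/9837597) + 7351304) = 1/(80026451221333/9837597 + 7351304) = 1/(152345617397821/9837597) = 9837597/152345617397821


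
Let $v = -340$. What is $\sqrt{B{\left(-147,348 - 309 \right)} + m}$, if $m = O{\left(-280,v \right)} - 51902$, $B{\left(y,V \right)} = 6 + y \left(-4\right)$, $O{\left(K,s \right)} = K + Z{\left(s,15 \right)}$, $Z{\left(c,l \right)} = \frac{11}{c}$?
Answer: $\frac{i \sqrt{1490894135}}{170} \approx 227.13 i$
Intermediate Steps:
$O{\left(K,s \right)} = K + \frac{11}{s}$
$B{\left(y,V \right)} = 6 - 4 y$
$m = - \frac{17741891}{340}$ ($m = \left(-280 + \frac{11}{-340}\right) - 51902 = \left(-280 + 11 \left(- \frac{1}{340}\right)\right) - 51902 = \left(-280 - \frac{11}{340}\right) - 51902 = - \frac{95211}{340} - 51902 = - \frac{17741891}{340} \approx -52182.0$)
$\sqrt{B{\left(-147,348 - 309 \right)} + m} = \sqrt{\left(6 - -588\right) - \frac{17741891}{340}} = \sqrt{\left(6 + 588\right) - \frac{17741891}{340}} = \sqrt{594 - \frac{17741891}{340}} = \sqrt{- \frac{17539931}{340}} = \frac{i \sqrt{1490894135}}{170}$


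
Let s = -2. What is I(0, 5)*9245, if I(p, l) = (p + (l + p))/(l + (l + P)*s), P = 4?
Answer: -46225/13 ≈ -3555.8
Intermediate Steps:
I(p, l) = (l + 2*p)/(-8 - l) (I(p, l) = (p + (l + p))/(l + (l + 4)*(-2)) = (l + 2*p)/(l + (4 + l)*(-2)) = (l + 2*p)/(l + (-8 - 2*l)) = (l + 2*p)/(-8 - l))
I(0, 5)*9245 = ((5 + 2*0)/(-8 - 1*5))*9245 = ((5 + 0)/(-8 - 5))*9245 = (5/(-13))*9245 = -1/13*5*9245 = -5/13*9245 = -46225/13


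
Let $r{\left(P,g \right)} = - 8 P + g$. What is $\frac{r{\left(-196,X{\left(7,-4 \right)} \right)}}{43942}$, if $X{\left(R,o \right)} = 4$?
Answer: $\frac{786}{21971} \approx 0.035774$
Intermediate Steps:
$r{\left(P,g \right)} = g - 8 P$
$\frac{r{\left(-196,X{\left(7,-4 \right)} \right)}}{43942} = \frac{4 - -1568}{43942} = \left(4 + 1568\right) \frac{1}{43942} = 1572 \cdot \frac{1}{43942} = \frac{786}{21971}$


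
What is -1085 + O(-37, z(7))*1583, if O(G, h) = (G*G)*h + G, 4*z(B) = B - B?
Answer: -59656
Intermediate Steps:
z(B) = 0 (z(B) = (B - B)/4 = (¼)*0 = 0)
O(G, h) = G + h*G² (O(G, h) = G²*h + G = h*G² + G = G + h*G²)
-1085 + O(-37, z(7))*1583 = -1085 - 37*(1 - 37*0)*1583 = -1085 - 37*(1 + 0)*1583 = -1085 - 37*1*1583 = -1085 - 37*1583 = -1085 - 58571 = -59656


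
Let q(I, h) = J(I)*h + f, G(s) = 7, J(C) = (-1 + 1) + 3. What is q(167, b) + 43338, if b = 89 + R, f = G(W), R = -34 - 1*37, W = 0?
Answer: 43399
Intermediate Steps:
J(C) = 3 (J(C) = 0 + 3 = 3)
R = -71 (R = -34 - 37 = -71)
f = 7
b = 18 (b = 89 - 71 = 18)
q(I, h) = 7 + 3*h (q(I, h) = 3*h + 7 = 7 + 3*h)
q(167, b) + 43338 = (7 + 3*18) + 43338 = (7 + 54) + 43338 = 61 + 43338 = 43399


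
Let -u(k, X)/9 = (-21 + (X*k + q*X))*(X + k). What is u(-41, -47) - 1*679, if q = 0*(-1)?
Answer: 1508873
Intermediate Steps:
q = 0
u(k, X) = -9*(-21 + X*k)*(X + k) (u(k, X) = -9*(-21 + (X*k + 0*X))*(X + k) = -9*(-21 + (X*k + 0))*(X + k) = -9*(-21 + X*k)*(X + k))
u(-41, -47) - 1*679 = (189*(-47) + 189*(-41) - 9*(-47)*(-41)² - 9*(-41)*(-47)²) - 1*679 = (-8883 - 7749 - 9*(-47)*1681 - 9*(-41)*2209) - 679 = (-8883 - 7749 + 711063 + 815121) - 679 = 1509552 - 679 = 1508873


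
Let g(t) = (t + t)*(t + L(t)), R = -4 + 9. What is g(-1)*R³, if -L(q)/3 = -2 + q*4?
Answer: -4250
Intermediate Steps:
R = 5
L(q) = 6 - 12*q (L(q) = -3*(-2 + q*4) = -3*(-2 + 4*q) = 6 - 12*q)
g(t) = 2*t*(6 - 11*t) (g(t) = (t + t)*(t + (6 - 12*t)) = (2*t)*(6 - 11*t) = 2*t*(6 - 11*t))
g(-1)*R³ = (2*(-1)*(6 - 11*(-1)))*5³ = (2*(-1)*(6 + 11))*125 = (2*(-1)*17)*125 = -34*125 = -4250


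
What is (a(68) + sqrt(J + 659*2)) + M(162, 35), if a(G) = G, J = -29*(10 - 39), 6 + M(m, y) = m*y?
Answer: 5732 + sqrt(2159) ≈ 5778.5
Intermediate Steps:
M(m, y) = -6 + m*y
J = 841 (J = -29*(-29) = 841)
(a(68) + sqrt(J + 659*2)) + M(162, 35) = (68 + sqrt(841 + 659*2)) + (-6 + 162*35) = (68 + sqrt(841 + 1318)) + (-6 + 5670) = (68 + sqrt(2159)) + 5664 = 5732 + sqrt(2159)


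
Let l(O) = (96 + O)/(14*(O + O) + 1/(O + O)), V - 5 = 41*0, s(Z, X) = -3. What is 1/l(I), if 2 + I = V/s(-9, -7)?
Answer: -6785/6094 ≈ -1.1134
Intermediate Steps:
V = 5 (V = 5 + 41*0 = 5 + 0 = 5)
I = -11/3 (I = -2 + 5/(-3) = -2 + 5*(-1/3) = -2 - 5/3 = -11/3 ≈ -3.6667)
l(O) = (96 + O)/(1/(2*O) + 28*O) (l(O) = (96 + O)/(14*(2*O) + 1/(2*O)) = (96 + O)/(28*O + 1/(2*O)) = (96 + O)/(1/(2*O) + 28*O))
1/l(I) = 1/(2*(-11/3)*(96 - 11/3)/(1 + 56*(-11/3)**2)) = 1/(2*(-11/3)*(277/3)/(1 + 56*(121/9))) = 1/(2*(-11/3)*(277/3)/(1 + 6776/9)) = 1/(2*(-11/3)*(277/3)/(6785/9)) = 1/(2*(-11/3)*(9/6785)*(277/3)) = 1/(-6094/6785) = -6785/6094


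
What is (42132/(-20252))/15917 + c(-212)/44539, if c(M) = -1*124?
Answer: -951092081/326299884779 ≈ -0.0029148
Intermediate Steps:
c(M) = -124
(42132/(-20252))/15917 + c(-212)/44539 = (42132/(-20252))/15917 - 124/44539 = (42132*(-1/20252))*(1/15917) - 124*1/44539 = -10533/5063*1/15917 - 124/44539 = -10533/80587771 - 124/44539 = -951092081/326299884779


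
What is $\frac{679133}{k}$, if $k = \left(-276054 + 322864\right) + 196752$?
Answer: $\frac{679133}{243562} \approx 2.7883$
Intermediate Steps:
$k = 243562$ ($k = 46810 + 196752 = 243562$)
$\frac{679133}{k} = \frac{679133}{243562}$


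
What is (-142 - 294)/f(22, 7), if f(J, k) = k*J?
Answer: -218/77 ≈ -2.8312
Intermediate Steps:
f(J, k) = J*k
(-142 - 294)/f(22, 7) = (-142 - 294)/((22*7)) = -436/154 = (1/154)*(-436) = -218/77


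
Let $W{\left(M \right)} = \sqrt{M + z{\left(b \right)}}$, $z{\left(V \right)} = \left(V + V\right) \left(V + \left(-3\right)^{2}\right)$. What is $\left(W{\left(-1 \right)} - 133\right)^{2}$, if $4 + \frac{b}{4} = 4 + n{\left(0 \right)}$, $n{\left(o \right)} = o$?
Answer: $\left(133 - i\right)^{2} \approx 17688.0 - 266.0 i$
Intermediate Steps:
$b = 0$ ($b = -16 + 4 \left(4 + 0\right) = -16 + 4 \cdot 4 = -16 + 16 = 0$)
$z{\left(V \right)} = 2 V \left(9 + V\right)$ ($z{\left(V \right)} = 2 V \left(V + 9\right) = 2 V \left(9 + V\right)$)
$W{\left(M \right)} = \sqrt{M}$ ($W{\left(M \right)} = \sqrt{M + 2 \cdot 0 \left(9 + 0\right)} = \sqrt{M + 2 \cdot 0 \cdot 9} = \sqrt{M + 0} = \sqrt{M}$)
$\left(W{\left(-1 \right)} - 133\right)^{2} = \left(\sqrt{-1} - 133\right)^{2} = \left(i - 133\right)^{2} = \left(-133 + i\right)^{2}$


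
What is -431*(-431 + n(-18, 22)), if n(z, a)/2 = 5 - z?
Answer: 165935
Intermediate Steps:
n(z, a) = 10 - 2*z (n(z, a) = 2*(5 - z) = 10 - 2*z)
-431*(-431 + n(-18, 22)) = -431*(-431 + (10 - 2*(-18))) = -431*(-431 + (10 + 36)) = -431*(-431 + 46) = -431*(-385) = 165935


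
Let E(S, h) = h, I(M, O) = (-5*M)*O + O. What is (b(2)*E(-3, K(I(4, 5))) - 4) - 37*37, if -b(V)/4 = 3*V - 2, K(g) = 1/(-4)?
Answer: -1369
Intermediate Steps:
I(M, O) = O - 5*M*O (I(M, O) = -5*M*O + O = O - 5*M*O)
K(g) = -¼
b(V) = 8 - 12*V (b(V) = -4*(3*V - 2) = -4*(-2 + 3*V) = 8 - 12*V)
(b(2)*E(-3, K(I(4, 5))) - 4) - 37*37 = ((8 - 12*2)*(-¼) - 4) - 37*37 = ((8 - 24)*(-¼) - 4) - 1369 = (-16*(-¼) - 4) - 1369 = (4 - 4) - 1369 = 0 - 1369 = -1369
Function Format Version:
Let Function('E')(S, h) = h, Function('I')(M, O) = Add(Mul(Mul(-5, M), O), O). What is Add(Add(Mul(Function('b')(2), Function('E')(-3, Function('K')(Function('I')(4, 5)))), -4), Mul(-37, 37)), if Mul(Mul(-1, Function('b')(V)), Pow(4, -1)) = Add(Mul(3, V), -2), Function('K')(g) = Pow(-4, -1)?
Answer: -1369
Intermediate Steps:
Function('I')(M, O) = Add(O, Mul(-5, M, O)) (Function('I')(M, O) = Add(Mul(-5, M, O), O) = Add(O, Mul(-5, M, O)))
Function('K')(g) = Rational(-1, 4)
Function('b')(V) = Add(8, Mul(-12, V)) (Function('b')(V) = Mul(-4, Add(Mul(3, V), -2)) = Mul(-4, Add(-2, Mul(3, V))) = Add(8, Mul(-12, V)))
Add(Add(Mul(Function('b')(2), Function('E')(-3, Function('K')(Function('I')(4, 5)))), -4), Mul(-37, 37)) = Add(Add(Mul(Add(8, Mul(-12, 2)), Rational(-1, 4)), -4), Mul(-37, 37)) = Add(Add(Mul(Add(8, -24), Rational(-1, 4)), -4), -1369) = Add(Add(Mul(-16, Rational(-1, 4)), -4), -1369) = Add(Add(4, -4), -1369) = Add(0, -1369) = -1369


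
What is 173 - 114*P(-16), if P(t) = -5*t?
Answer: -8947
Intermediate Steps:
173 - 114*P(-16) = 173 - (-570)*(-16) = 173 - 114*80 = 173 - 9120 = -8947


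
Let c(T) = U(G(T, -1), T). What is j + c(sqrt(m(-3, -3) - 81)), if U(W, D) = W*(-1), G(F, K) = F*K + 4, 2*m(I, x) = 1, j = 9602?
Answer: 9598 + I*sqrt(322)/2 ≈ 9598.0 + 8.9722*I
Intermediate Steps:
m(I, x) = 1/2 (m(I, x) = (1/2)*1 = 1/2)
G(F, K) = 4 + F*K
U(W, D) = -W
c(T) = -4 + T (c(T) = -(4 + T*(-1)) = -(4 - T) = -4 + T)
j + c(sqrt(m(-3, -3) - 81)) = 9602 + (-4 + sqrt(1/2 - 81)) = 9602 + (-4 + sqrt(-161/2)) = 9602 + (-4 + I*sqrt(322)/2) = 9598 + I*sqrt(322)/2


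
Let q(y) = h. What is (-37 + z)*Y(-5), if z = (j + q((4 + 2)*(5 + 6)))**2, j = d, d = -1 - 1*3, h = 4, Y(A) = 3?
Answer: -111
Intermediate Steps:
q(y) = 4
d = -4 (d = -1 - 3 = -4)
j = -4
z = 0 (z = (-4 + 4)**2 = 0**2 = 0)
(-37 + z)*Y(-5) = (-37 + 0)*3 = -37*3 = -111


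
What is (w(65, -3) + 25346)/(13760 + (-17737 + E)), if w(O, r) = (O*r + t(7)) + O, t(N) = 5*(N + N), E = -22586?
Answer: -25286/26563 ≈ -0.95193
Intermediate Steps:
t(N) = 10*N (t(N) = 5*(2*N) = 10*N)
w(O, r) = 70 + O + O*r (w(O, r) = (O*r + 10*7) + O = (O*r + 70) + O = (70 + O*r) + O = 70 + O + O*r)
(w(65, -3) + 25346)/(13760 + (-17737 + E)) = ((70 + 65 + 65*(-3)) + 25346)/(13760 + (-17737 - 22586)) = ((70 + 65 - 195) + 25346)/(13760 - 40323) = (-60 + 25346)/(-26563) = 25286*(-1/26563) = -25286/26563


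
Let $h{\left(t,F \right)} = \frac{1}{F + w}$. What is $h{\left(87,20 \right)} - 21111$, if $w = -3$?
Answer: $- \frac{358886}{17} \approx -21111.0$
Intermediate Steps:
$h{\left(t,F \right)} = \frac{1}{-3 + F}$ ($h{\left(t,F \right)} = \frac{1}{F - 3} = \frac{1}{-3 + F}$)
$h{\left(87,20 \right)} - 21111 = \frac{1}{-3 + 20} - 21111 = \frac{1}{17} - 21111 = - \frac{358886}{17}$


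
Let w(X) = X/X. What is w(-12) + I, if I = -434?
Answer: -433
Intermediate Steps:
w(X) = 1
w(-12) + I = 1 - 434 = -433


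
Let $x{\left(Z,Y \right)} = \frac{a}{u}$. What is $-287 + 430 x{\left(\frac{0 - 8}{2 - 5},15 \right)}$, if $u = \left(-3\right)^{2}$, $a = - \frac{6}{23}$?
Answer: $- \frac{20663}{69} \approx -299.46$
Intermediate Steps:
$a = - \frac{6}{23}$ ($a = \left(-6\right) \frac{1}{23} = - \frac{6}{23} \approx -0.26087$)
$u = 9$
$x{\left(Z,Y \right)} = - \frac{2}{69}$ ($x{\left(Z,Y \right)} = - \frac{6}{23 \cdot 9} = \left(- \frac{6}{23}\right) \frac{1}{9} = - \frac{2}{69}$)
$-287 + 430 x{\left(\frac{0 - 8}{2 - 5},15 \right)} = -287 + 430 \left(- \frac{2}{69}\right) = -287 - \frac{860}{69} = - \frac{20663}{69}$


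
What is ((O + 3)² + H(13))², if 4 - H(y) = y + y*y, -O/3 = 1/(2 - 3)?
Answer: 20164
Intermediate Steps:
O = 3 (O = -3/(2 - 3) = -3/(-1) = -3*(-1) = 3)
H(y) = 4 - y - y² (H(y) = 4 - (y + y*y) = 4 - (y + y²) = 4 + (-y - y²) = 4 - y - y²)
((O + 3)² + H(13))² = ((3 + 3)² + (4 - 1*13 - 1*13²))² = (6² + (4 - 13 - 1*169))² = (36 + (4 - 13 - 169))² = (36 - 178)² = (-142)² = 20164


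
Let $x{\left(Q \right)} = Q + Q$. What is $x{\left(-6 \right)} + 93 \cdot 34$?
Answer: $3150$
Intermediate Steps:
$x{\left(Q \right)} = 2 Q$
$x{\left(-6 \right)} + 93 \cdot 34 = 2 \left(-6\right) + 93 \cdot 34 = -12 + 3162 = 3150$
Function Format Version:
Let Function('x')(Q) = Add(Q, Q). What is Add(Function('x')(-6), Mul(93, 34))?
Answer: 3150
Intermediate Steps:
Function('x')(Q) = Mul(2, Q)
Add(Function('x')(-6), Mul(93, 34)) = Add(Mul(2, -6), Mul(93, 34)) = Add(-12, 3162) = 3150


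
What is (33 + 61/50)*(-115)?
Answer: -39353/10 ≈ -3935.3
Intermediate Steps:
(33 + 61/50)*(-115) = (1711/50)*(-115) = -39353/10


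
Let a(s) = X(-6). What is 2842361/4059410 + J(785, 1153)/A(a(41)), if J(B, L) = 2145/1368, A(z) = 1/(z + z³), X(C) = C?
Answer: -53587836057/154257580 ≈ -347.39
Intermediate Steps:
a(s) = -6
J(B, L) = 715/456 (J(B, L) = 2145*(1/1368) = 715/456)
2842361/4059410 + J(785, 1153)/A(a(41)) = 2842361/4059410 + 715/(456*(1/(-6 + (-6)³))) = 2842361*(1/4059410) + 715/(456*(1/(-6 - 216))) = 2842361/4059410 + 715/(456*(1/(-222))) = 2842361/4059410 + 715/(456*(-1/222)) = 2842361/4059410 + (715/456)*(-222) = 2842361/4059410 - 26455/76 = -53587836057/154257580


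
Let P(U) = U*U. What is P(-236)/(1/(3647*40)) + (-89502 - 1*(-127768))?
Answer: 8124970746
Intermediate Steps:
P(U) = U²
P(-236)/(1/(3647*40)) + (-89502 - 1*(-127768)) = (-236)²/(1/(3647*40)) + (-89502 - 1*(-127768)) = 55696/(1/145880) + (-89502 + 127768) = 55696/(1/145880) + 38266 = 55696*145880 + 38266 = 8124932480 + 38266 = 8124970746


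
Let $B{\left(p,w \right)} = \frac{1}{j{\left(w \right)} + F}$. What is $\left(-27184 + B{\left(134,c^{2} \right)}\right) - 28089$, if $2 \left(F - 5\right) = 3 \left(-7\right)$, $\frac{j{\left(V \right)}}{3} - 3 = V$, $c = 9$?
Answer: $- \frac{27249587}{493} \approx -55273.0$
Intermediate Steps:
$j{\left(V \right)} = 9 + 3 V$
$F = - \frac{11}{2}$ ($F = 5 + \frac{3 \left(-7\right)}{2} = 5 + \frac{1}{2} \left(-21\right) = 5 - \frac{21}{2} = - \frac{11}{2} \approx -5.5$)
$B{\left(p,w \right)} = \frac{1}{\frac{7}{2} + 3 w}$ ($B{\left(p,w \right)} = \frac{1}{\left(9 + 3 w\right) - \frac{11}{2}} = \frac{1}{\frac{7}{2} + 3 w}$)
$\left(-27184 + B{\left(134,c^{2} \right)}\right) - 28089 = \left(-27184 + \frac{2}{7 + 6 \cdot 9^{2}}\right) - 28089 = \left(-27184 + \frac{2}{7 + 6 \cdot 81}\right) - 28089 = \left(-27184 + \frac{2}{7 + 486}\right) - 28089 = \left(-27184 + \frac{2}{493}\right) - 28089 = - \frac{13401710}{493} - 28089 = - \frac{27249587}{493}$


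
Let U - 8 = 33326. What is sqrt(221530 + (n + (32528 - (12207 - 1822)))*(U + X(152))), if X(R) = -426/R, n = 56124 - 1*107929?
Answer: I*sqrt(1427319556518)/38 ≈ 31440.0*I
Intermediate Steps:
U = 33334 (U = 8 + 33326 = 33334)
n = -51805 (n = 56124 - 107929 = -51805)
sqrt(221530 + (n + (32528 - (12207 - 1822)))*(U + X(152))) = sqrt(221530 + (-51805 + (32528 - (12207 - 1822)))*(33334 - 426/152)) = sqrt(221530 + (-51805 + (32528 - 1*10385))*(33334 - 426*1/152)) = sqrt(221530 + (-51805 + (32528 - 10385))*(33334 - 213/76)) = sqrt(221530 + (-51805 + 22143)*(2533171/76)) = sqrt(221530 - 29662*2533171/76) = sqrt(221530 - 37569459101/38) = sqrt(-37561040961/38) = I*sqrt(1427319556518)/38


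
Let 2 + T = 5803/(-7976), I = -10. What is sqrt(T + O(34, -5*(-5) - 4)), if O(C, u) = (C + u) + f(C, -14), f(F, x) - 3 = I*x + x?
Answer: 11*sqrt(23826306)/3988 ≈ 13.464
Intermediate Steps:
f(F, x) = 3 - 9*x (f(F, x) = 3 + (-10*x + x) = 3 - 9*x)
T = -21755/7976 (T = -2 + 5803/(-7976) = -2 + 5803*(-1/7976) = -2 - 5803/7976 = -21755/7976 ≈ -2.7276)
O(C, u) = 129 + C + u (O(C, u) = (C + u) + (3 - 9*(-14)) = (C + u) + (3 + 126) = (C + u) + 129 = 129 + C + u)
sqrt(T + O(34, -5*(-5) - 4)) = sqrt(-21755/7976 + (129 + 34 + (-5*(-5) - 4))) = sqrt(-21755/7976 + (129 + 34 + (25 - 4))) = sqrt(-21755/7976 + (129 + 34 + 21)) = sqrt(-21755/7976 + 184) = sqrt(1445829/7976) = 11*sqrt(23826306)/3988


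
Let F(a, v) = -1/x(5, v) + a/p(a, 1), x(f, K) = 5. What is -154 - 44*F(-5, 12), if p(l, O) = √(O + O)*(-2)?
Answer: -726/5 - 55*√2 ≈ -222.98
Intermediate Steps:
p(l, O) = -2*√2*√O (p(l, O) = √(2*O)*(-2) = (√2*√O)*(-2) = -2*√2*√O)
F(a, v) = -⅕ - a*√2/4 (F(a, v) = -1/5 + a/((-2*√2*√1)) = -1*⅕ + a/((-2*√2*1)) = -⅕ + a/((-2*√2)) = -⅕ + a*(-√2/4) = -⅕ - a*√2/4)
-154 - 44*F(-5, 12) = -154 - 44*(-⅕ - ¼*(-5)*√2) = -154 - 44*(-⅕ + 5*√2/4) = -154 + (44/5 - 55*√2) = -726/5 - 55*√2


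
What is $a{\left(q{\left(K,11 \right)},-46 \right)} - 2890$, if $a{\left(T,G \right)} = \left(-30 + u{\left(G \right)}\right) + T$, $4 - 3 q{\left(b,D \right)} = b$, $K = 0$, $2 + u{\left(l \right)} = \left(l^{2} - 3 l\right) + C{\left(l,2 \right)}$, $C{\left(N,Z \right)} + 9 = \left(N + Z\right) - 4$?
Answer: $- \frac{2171}{3} \approx -723.67$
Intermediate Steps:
$C{\left(N,Z \right)} = -13 + N + Z$ ($C{\left(N,Z \right)} = -9 - \left(4 - N - Z\right) = -9 + \left(-4 + N + Z\right) = -13 + N + Z$)
$u{\left(l \right)} = -13 + l^{2} - 2 l$ ($u{\left(l \right)} = -2 + \left(\left(l^{2} - 3 l\right) + \left(-13 + l + 2\right)\right) = -2 + \left(\left(l^{2} - 3 l\right) + \left(-11 + l\right)\right) = -2 - \left(11 - l^{2} + 2 l\right) = -13 + l^{2} - 2 l$)
$q{\left(b,D \right)} = \frac{4}{3} - \frac{b}{3}$
$a{\left(T,G \right)} = -43 + T + G^{2} - 2 G$ ($a{\left(T,G \right)} = \left(-30 - \left(13 - G^{2} + 2 G\right)\right) + T = \left(-43 + G^{2} - 2 G\right) + T = -43 + T + G^{2} - 2 G$)
$a{\left(q{\left(K,11 \right)},-46 \right)} - 2890 = \left(-43 + \left(\frac{4}{3} - 0\right) + \left(-46\right)^{2} - -92\right) - 2890 = \left(-43 + \left(\frac{4}{3} + 0\right) + 2116 + 92\right) - 2890 = \left(-43 + \frac{4}{3} + 2116 + 92\right) - 2890 = \frac{6499}{3} - 2890 = - \frac{2171}{3}$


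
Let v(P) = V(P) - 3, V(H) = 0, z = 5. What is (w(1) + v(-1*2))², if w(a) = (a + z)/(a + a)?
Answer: 0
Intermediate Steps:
w(a) = (5 + a)/(2*a) (w(a) = (a + 5)/(a + a) = (5 + a)/((2*a)) = (5 + a)*(1/(2*a)) = (5 + a)/(2*a))
v(P) = -3 (v(P) = 0 - 3 = -3)
(w(1) + v(-1*2))² = ((½)*(5 + 1)/1 - 3)² = ((½)*1*6 - 3)² = (3 - 3)² = 0² = 0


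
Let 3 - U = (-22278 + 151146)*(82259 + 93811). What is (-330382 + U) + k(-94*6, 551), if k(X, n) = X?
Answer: -22690119703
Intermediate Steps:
U = -22689788757 (U = 3 - (-22278 + 151146)*(82259 + 93811) = 3 - 128868*176070 = 3 - 1*22689788760 = 3 - 22689788760 = -22689788757)
(-330382 + U) + k(-94*6, 551) = (-330382 - 22689788757) - 94*6 = -22690119139 - 564 = -22690119703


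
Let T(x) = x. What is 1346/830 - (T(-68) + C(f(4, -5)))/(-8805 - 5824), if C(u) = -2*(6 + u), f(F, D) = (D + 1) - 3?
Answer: 9817927/6071035 ≈ 1.6172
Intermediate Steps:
f(F, D) = -2 + D (f(F, D) = (1 + D) - 3 = -2 + D)
C(u) = -12 - 2*u
1346/830 - (T(-68) + C(f(4, -5)))/(-8805 - 5824) = 1346/830 - (-68 + (-12 - 2*(-2 - 5)))/(-8805 - 5824) = 1346*(1/830) - (-68 + (-12 - 2*(-7)))/(-14629) = 673/415 - (-68 + (-12 + 14))*(-1)/14629 = 673/415 - (-68 + 2)*(-1)/14629 = 673/415 - (-66)*(-1)/14629 = 673/415 - 1*66/14629 = 673/415 - 66/14629 = 9817927/6071035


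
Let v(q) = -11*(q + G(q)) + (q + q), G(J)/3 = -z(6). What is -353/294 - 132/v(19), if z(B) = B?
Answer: -5371/882 ≈ -6.0896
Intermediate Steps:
G(J) = -18 (G(J) = 3*(-1*6) = 3*(-6) = -18)
v(q) = 198 - 9*q (v(q) = -11*(q - 18) + (q + q) = -11*(-18 + q) + 2*q = (198 - 11*q) + 2*q = 198 - 9*q)
-353/294 - 132/v(19) = -353/294 - 132/(198 - 9*19) = -353*1/294 - 132/(198 - 171) = -353/294 - 132/27 = -353/294 - 132*1/27 = -353/294 - 44/9 = -5371/882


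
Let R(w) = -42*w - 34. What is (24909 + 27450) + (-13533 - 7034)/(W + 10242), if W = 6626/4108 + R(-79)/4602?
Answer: 194998742166021/3724406873 ≈ 52357.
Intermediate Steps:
R(w) = -34 - 42*w
W = 845837/363558 (W = 6626/4108 + (-34 - 42*(-79))/4602 = 6626*(1/4108) + (-34 + 3318)*(1/4602) = 3313/2054 + 3284*(1/4602) = 3313/2054 + 1642/2301 = 845837/363558 ≈ 2.3266)
(24909 + 27450) + (-13533 - 7034)/(W + 10242) = (24909 + 27450) + (-13533 - 7034)/(845837/363558 + 10242) = 52359 - 20567/3724406873/363558 = 52359 - 20567*363558/3724406873 = 52359 - 7477297386/3724406873 = 194998742166021/3724406873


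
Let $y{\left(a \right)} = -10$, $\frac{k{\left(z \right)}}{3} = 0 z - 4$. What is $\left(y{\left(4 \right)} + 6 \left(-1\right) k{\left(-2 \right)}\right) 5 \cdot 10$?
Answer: $3100$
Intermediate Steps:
$k{\left(z \right)} = -12$ ($k{\left(z \right)} = 3 \left(0 z - 4\right) = 3 \left(0 - 4\right) = 3 \left(-4\right) = -12$)
$\left(y{\left(4 \right)} + 6 \left(-1\right) k{\left(-2 \right)}\right) 5 \cdot 10 = \left(-10 + 6 \left(-1\right) \left(-12\right)\right) 5 \cdot 10 = \left(-10 - -72\right) 50 = \left(-10 + 72\right) 50 = 62 \cdot 50 = 3100$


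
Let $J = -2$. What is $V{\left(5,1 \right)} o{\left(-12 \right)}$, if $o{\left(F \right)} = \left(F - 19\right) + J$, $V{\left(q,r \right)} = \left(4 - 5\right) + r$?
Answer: $0$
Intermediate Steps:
$V{\left(q,r \right)} = -1 + r$
$o{\left(F \right)} = -21 + F$ ($o{\left(F \right)} = \left(F - 19\right) - 2 = \left(-19 + F\right) - 2 = -21 + F$)
$V{\left(5,1 \right)} o{\left(-12 \right)} = \left(-1 + 1\right) \left(-21 - 12\right) = 0 \left(-33\right) = 0$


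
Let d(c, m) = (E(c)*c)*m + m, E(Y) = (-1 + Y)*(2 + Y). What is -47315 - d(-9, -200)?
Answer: -173115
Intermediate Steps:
d(c, m) = m + c*m*(-2 + c + c²) (d(c, m) = ((-2 + c + c²)*c)*m + m = (c*(-2 + c + c²))*m + m = c*m*(-2 + c + c²) + m = m + c*m*(-2 + c + c²))
-47315 - d(-9, -200) = -47315 - (-200)*(1 - 9*(-2 - 9 + (-9)²)) = -47315 - (-200)*(1 - 9*(-2 - 9 + 81)) = -47315 - (-200)*(1 - 9*70) = -47315 - (-200)*(1 - 630) = -47315 - (-200)*(-629) = -47315 - 1*125800 = -47315 - 125800 = -173115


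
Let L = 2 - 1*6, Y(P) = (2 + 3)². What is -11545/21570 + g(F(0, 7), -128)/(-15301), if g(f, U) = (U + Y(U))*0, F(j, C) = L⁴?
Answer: -2309/4314 ≈ -0.53523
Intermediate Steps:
Y(P) = 25 (Y(P) = 5² = 25)
L = -4 (L = 2 - 6 = -4)
F(j, C) = 256 (F(j, C) = (-4)⁴ = 256)
g(f, U) = 0 (g(f, U) = (U + 25)*0 = (25 + U)*0 = 0)
-11545/21570 + g(F(0, 7), -128)/(-15301) = -11545/21570 + 0/(-15301) = -11545*1/21570 + 0*(-1/15301) = -2309/4314 + 0 = -2309/4314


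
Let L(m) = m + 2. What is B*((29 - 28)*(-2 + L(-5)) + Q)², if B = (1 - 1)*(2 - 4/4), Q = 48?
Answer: 0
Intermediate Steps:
L(m) = 2 + m
B = 0 (B = 0*(2 - 4*¼) = 0*(2 - 1) = 0*1 = 0)
B*((29 - 28)*(-2 + L(-5)) + Q)² = 0*((29 - 28)*(-2 + (2 - 5)) + 48)² = 0*(1*(-2 - 3) + 48)² = 0*(1*(-5) + 48)² = 0*(-5 + 48)² = 0*43² = 0*1849 = 0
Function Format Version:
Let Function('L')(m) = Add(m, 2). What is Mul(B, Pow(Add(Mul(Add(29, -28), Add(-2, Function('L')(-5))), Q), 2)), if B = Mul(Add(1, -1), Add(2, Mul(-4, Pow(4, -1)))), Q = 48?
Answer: 0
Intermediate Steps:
Function('L')(m) = Add(2, m)
B = 0 (B = Mul(0, Add(2, Mul(-4, Rational(1, 4)))) = Mul(0, Add(2, -1)) = Mul(0, 1) = 0)
Mul(B, Pow(Add(Mul(Add(29, -28), Add(-2, Function('L')(-5))), Q), 2)) = Mul(0, Pow(Add(Mul(Add(29, -28), Add(-2, Add(2, -5))), 48), 2)) = Mul(0, Pow(Add(Mul(1, Add(-2, -3)), 48), 2)) = Mul(0, Pow(Add(Mul(1, -5), 48), 2)) = Mul(0, Pow(Add(-5, 48), 2)) = Mul(0, Pow(43, 2)) = Mul(0, 1849) = 0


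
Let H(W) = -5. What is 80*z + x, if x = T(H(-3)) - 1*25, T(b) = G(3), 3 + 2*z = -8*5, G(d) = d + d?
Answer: -1739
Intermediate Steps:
G(d) = 2*d
z = -43/2 (z = -3/2 + (-8*5)/2 = -3/2 + (½)*(-40) = -3/2 - 20 = -43/2 ≈ -21.500)
T(b) = 6 (T(b) = 2*3 = 6)
x = -19 (x = 6 - 1*25 = 6 - 25 = -19)
80*z + x = 80*(-43/2) - 19 = -1720 - 19 = -1739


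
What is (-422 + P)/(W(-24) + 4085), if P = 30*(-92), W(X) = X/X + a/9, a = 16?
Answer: -14319/18395 ≈ -0.77842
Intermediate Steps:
W(X) = 25/9 (W(X) = X/X + 16/9 = 1 + 16*(1/9) = 1 + 16/9 = 25/9)
P = -2760
(-422 + P)/(W(-24) + 4085) = (-422 - 2760)/(25/9 + 4085) = -3182/36790/9 = -3182*9/36790 = -14319/18395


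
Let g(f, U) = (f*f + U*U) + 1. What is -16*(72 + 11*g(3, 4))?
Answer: -5728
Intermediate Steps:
g(f, U) = 1 + U² + f² (g(f, U) = (f² + U²) + 1 = (U² + f²) + 1 = 1 + U² + f²)
-16*(72 + 11*g(3, 4)) = -16*(72 + 11*(1 + 4² + 3²)) = -16*(72 + 11*(1 + 16 + 9)) = -16*(72 + 11*26) = -16*(72 + 286) = -16*358 = -5728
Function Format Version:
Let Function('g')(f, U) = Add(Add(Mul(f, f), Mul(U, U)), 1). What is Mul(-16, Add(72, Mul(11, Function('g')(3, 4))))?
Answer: -5728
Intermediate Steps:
Function('g')(f, U) = Add(1, Pow(U, 2), Pow(f, 2)) (Function('g')(f, U) = Add(Add(Pow(f, 2), Pow(U, 2)), 1) = Add(Add(Pow(U, 2), Pow(f, 2)), 1) = Add(1, Pow(U, 2), Pow(f, 2)))
Mul(-16, Add(72, Mul(11, Function('g')(3, 4)))) = Mul(-16, Add(72, Mul(11, Add(1, Pow(4, 2), Pow(3, 2))))) = Mul(-16, Add(72, Mul(11, Add(1, 16, 9)))) = Mul(-16, Add(72, Mul(11, 26))) = Mul(-16, Add(72, 286)) = Mul(-16, 358) = -5728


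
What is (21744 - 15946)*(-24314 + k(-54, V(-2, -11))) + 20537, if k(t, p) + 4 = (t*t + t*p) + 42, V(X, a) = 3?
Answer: -124764019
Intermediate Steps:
k(t, p) = 38 + t² + p*t (k(t, p) = -4 + ((t*t + t*p) + 42) = -4 + ((t² + p*t) + 42) = -4 + (42 + t² + p*t) = 38 + t² + p*t)
(21744 - 15946)*(-24314 + k(-54, V(-2, -11))) + 20537 = (21744 - 15946)*(-24314 + (38 + (-54)² + 3*(-54))) + 20537 = 5798*(-24314 + (38 + 2916 - 162)) + 20537 = 5798*(-24314 + 2792) + 20537 = 5798*(-21522) + 20537 = -124784556 + 20537 = -124764019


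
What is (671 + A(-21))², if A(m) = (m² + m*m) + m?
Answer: 2347024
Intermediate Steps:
A(m) = m + 2*m² (A(m) = (m² + m²) + m = 2*m² + m = m + 2*m²)
(671 + A(-21))² = (671 - 21*(1 + 2*(-21)))² = (671 - 21*(1 - 42))² = (671 - 21*(-41))² = (671 + 861)² = 1532² = 2347024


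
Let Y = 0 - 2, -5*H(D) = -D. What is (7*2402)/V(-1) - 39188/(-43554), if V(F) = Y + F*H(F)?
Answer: -610205348/65331 ≈ -9340.2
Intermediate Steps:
H(D) = D/5 (H(D) = -(-1)*D/5 = D/5)
Y = -2
V(F) = -2 + F²/5 (V(F) = -2 + F*(F/5) = -2 + F²/5)
(7*2402)/V(-1) - 39188/(-43554) = (7*2402)/(-2 + (⅕)*(-1)²) - 39188/(-43554) = 16814/(-2 + (⅕)*1) - 39188*(-1/43554) = 16814/(-2 + ⅕) + 19594/21777 = 16814/(-9/5) + 19594/21777 = 16814*(-5/9) + 19594/21777 = -84070/9 + 19594/21777 = -610205348/65331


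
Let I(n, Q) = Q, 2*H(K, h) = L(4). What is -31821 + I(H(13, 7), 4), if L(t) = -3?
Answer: -31817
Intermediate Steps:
H(K, h) = -3/2 (H(K, h) = (½)*(-3) = -3/2)
-31821 + I(H(13, 7), 4) = -31821 + 4 = -31817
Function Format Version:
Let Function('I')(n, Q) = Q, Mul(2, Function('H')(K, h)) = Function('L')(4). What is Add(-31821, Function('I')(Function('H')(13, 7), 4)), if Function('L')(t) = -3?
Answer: -31817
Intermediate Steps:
Function('H')(K, h) = Rational(-3, 2) (Function('H')(K, h) = Mul(Rational(1, 2), -3) = Rational(-3, 2))
Add(-31821, Function('I')(Function('H')(13, 7), 4)) = Add(-31821, 4) = -31817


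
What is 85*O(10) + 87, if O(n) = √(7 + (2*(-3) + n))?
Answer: 87 + 85*√11 ≈ 368.91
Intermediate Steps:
O(n) = √(1 + n) (O(n) = √(7 + (-6 + n)) = √(1 + n))
85*O(10) + 87 = 85*√(1 + 10) + 87 = 85*√11 + 87 = 87 + 85*√11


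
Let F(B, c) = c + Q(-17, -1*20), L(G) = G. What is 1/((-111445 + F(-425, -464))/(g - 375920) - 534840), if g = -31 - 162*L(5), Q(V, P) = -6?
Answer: -125587/67168913775 ≈ -1.8697e-6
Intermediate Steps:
F(B, c) = -6 + c (F(B, c) = c - 6 = -6 + c)
g = -841 (g = -31 - 162*5 = -31 - 810 = -841)
1/((-111445 + F(-425, -464))/(g - 375920) - 534840) = 1/((-111445 + (-6 - 464))/(-841 - 375920) - 534840) = 1/((-111445 - 470)/(-376761) - 534840) = 1/(-111915*(-1/376761) - 534840) = 1/(37305/125587 - 534840) = 1/(-67168913775/125587) = -125587/67168913775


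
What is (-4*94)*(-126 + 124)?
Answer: 752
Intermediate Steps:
(-4*94)*(-126 + 124) = -376*(-2) = 752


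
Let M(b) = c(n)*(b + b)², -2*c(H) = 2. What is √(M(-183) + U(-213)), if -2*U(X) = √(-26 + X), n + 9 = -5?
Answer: √(-535824 - 2*I*√239)/2 ≈ 0.01056 - 366.0*I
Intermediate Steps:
n = -14 (n = -9 - 5 = -14)
c(H) = -1 (c(H) = -½*2 = -1)
U(X) = -√(-26 + X)/2
M(b) = -4*b² (M(b) = -(b + b)² = -(2*b)² = -4*b²)
√(M(-183) + U(-213)) = √(-4*(-183)² - √(-26 - 213)/2) = √(-4*33489 - I*√239/2) = √(-133956 - I*√239/2)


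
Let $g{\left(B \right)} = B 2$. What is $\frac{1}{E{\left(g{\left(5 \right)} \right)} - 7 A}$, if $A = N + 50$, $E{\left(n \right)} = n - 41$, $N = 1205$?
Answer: $- \frac{1}{8816} \approx -0.00011343$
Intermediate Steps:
$g{\left(B \right)} = 2 B$
$E{\left(n \right)} = -41 + n$ ($E{\left(n \right)} = n - 41 = -41 + n$)
$A = 1255$ ($A = 1205 + 50 = 1255$)
$\frac{1}{E{\left(g{\left(5 \right)} \right)} - 7 A} = \frac{1}{\left(-41 + 2 \cdot 5\right) - 8785} = \frac{1}{\left(-41 + 10\right) - 8785} = \frac{1}{-31 - 8785} = \frac{1}{-8816} = - \frac{1}{8816}$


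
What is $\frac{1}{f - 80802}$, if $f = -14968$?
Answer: $- \frac{1}{95770} \approx -1.0442 \cdot 10^{-5}$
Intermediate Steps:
$\frac{1}{f - 80802} = \frac{1}{-14968 - 80802} = \frac{1}{-95770} = - \frac{1}{95770}$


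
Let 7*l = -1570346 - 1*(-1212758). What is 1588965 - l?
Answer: 1640049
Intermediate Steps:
l = -51084 (l = (-1570346 - 1*(-1212758))/7 = (-1570346 + 1212758)/7 = (1/7)*(-357588) = -51084)
1588965 - l = 1588965 - 1*(-51084) = 1588965 + 51084 = 1640049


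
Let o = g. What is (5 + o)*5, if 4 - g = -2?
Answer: 55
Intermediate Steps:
g = 6 (g = 4 - 1*(-2) = 4 + 2 = 6)
o = 6
(5 + o)*5 = (5 + 6)*5 = 11*5 = 55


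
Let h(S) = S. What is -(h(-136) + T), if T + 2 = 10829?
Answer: -10691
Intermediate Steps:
T = 10827 (T = -2 + 10829 = 10827)
-(h(-136) + T) = -(-136 + 10827) = -1*10691 = -10691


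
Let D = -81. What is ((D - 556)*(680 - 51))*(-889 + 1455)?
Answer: -226780918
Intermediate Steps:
((D - 556)*(680 - 51))*(-889 + 1455) = ((-81 - 556)*(680 - 51))*(-889 + 1455) = -637*629*566 = -400673*566 = -226780918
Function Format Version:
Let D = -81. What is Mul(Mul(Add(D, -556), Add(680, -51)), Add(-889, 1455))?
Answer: -226780918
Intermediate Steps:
Mul(Mul(Add(D, -556), Add(680, -51)), Add(-889, 1455)) = Mul(Mul(Add(-81, -556), Add(680, -51)), Add(-889, 1455)) = Mul(Mul(-637, 629), 566) = Mul(-400673, 566) = -226780918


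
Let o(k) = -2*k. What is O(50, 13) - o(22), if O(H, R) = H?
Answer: 94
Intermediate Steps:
O(50, 13) - o(22) = 50 - (-2)*22 = 50 - 1*(-44) = 50 + 44 = 94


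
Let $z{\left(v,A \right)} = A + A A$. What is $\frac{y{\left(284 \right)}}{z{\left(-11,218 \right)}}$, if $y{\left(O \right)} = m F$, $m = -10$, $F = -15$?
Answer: $\frac{25}{7957} \approx 0.0031419$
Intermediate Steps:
$z{\left(v,A \right)} = A + A^{2}$
$y{\left(O \right)} = 150$ ($y{\left(O \right)} = \left(-10\right) \left(-15\right) = 150$)
$\frac{y{\left(284 \right)}}{z{\left(-11,218 \right)}} = \frac{150}{218 \left(1 + 218\right)} = \frac{150}{218 \cdot 219} = \frac{150}{47742} = 150 \cdot \frac{1}{47742} = \frac{25}{7957}$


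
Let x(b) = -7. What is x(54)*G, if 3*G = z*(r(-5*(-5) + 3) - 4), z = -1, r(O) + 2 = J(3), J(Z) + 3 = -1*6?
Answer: -35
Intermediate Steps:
J(Z) = -9 (J(Z) = -3 - 1*6 = -3 - 6 = -9)
r(O) = -11 (r(O) = -2 - 9 = -11)
G = 5 (G = (-(-11 - 4))/3 = (-1*(-15))/3 = (1/3)*15 = 5)
x(54)*G = -7*5 = -35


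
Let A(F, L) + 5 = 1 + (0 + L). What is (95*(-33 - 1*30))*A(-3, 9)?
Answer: -29925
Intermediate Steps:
A(F, L) = -4 + L (A(F, L) = -5 + (1 + (0 + L)) = -5 + (1 + L) = -4 + L)
(95*(-33 - 1*30))*A(-3, 9) = (95*(-33 - 1*30))*(-4 + 9) = (95*(-33 - 30))*5 = (95*(-63))*5 = -5985*5 = -29925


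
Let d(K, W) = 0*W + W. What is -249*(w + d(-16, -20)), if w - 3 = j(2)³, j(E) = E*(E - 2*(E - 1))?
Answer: 4233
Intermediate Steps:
j(E) = E*(2 - E) (j(E) = E*(E - 2*(-1 + E)) = E*(E + (2 - 2*E)) = E*(2 - E))
d(K, W) = W (d(K, W) = 0 + W = W)
w = 3 (w = 3 + (2*(2 - 1*2))³ = 3 + (2*(2 - 2))³ = 3 + (2*0)³ = 3 + 0³ = 3 + 0 = 3)
-249*(w + d(-16, -20)) = -249*(3 - 20) = -249*(-17) = 4233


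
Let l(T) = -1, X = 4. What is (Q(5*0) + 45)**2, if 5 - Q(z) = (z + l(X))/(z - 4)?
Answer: 39601/16 ≈ 2475.1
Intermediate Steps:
Q(z) = 5 - (-1 + z)/(-4 + z) (Q(z) = 5 - (z - 1)/(z - 4) = 5 - (-1 + z)/(-4 + z))
(Q(5*0) + 45)**2 = ((-19 + 4*(5*0))/(-4 + 5*0) + 45)**2 = ((-19 + 4*0)/(-4 + 0) + 45)**2 = ((-19 + 0)/(-4) + 45)**2 = (-1/4*(-19) + 45)**2 = (19/4 + 45)**2 = (199/4)**2 = 39601/16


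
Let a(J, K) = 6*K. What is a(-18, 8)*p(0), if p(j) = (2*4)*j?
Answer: 0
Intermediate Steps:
p(j) = 8*j
a(-18, 8)*p(0) = (6*8)*(8*0) = 48*0 = 0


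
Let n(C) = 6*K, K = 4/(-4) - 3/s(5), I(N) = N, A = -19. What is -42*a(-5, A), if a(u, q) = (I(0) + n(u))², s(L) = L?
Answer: -96768/25 ≈ -3870.7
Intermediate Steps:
K = -8/5 (K = 4/(-4) - 3/5 = 4*(-¼) - 3*⅕ = -1 - ⅗ = -8/5 ≈ -1.6000)
n(C) = -48/5 (n(C) = 6*(-8/5) = -48/5)
a(u, q) = 2304/25 (a(u, q) = (0 - 48/5)² = (-48/5)² = 2304/25)
-42*a(-5, A) = -42*2304/25 = -96768/25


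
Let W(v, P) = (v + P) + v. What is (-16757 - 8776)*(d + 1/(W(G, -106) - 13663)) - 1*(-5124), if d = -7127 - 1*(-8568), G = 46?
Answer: -167716159800/4559 ≈ -3.6788e+7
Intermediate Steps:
d = 1441 (d = -7127 + 8568 = 1441)
W(v, P) = P + 2*v (W(v, P) = (P + v) + v = P + 2*v)
(-16757 - 8776)*(d + 1/(W(G, -106) - 13663)) - 1*(-5124) = (-16757 - 8776)*(1441 + 1/((-106 + 2*46) - 13663)) - 1*(-5124) = -25533*(1441 + 1/((-106 + 92) - 13663)) + 5124 = -25533*(1441 + 1/(-14 - 13663)) + 5124 = -25533*(1441 + 1/(-13677)) + 5124 = -25533*(1441 - 1/13677) + 5124 = -25533*19708556/13677 + 5124 = -167739520116/4559 + 5124 = -167716159800/4559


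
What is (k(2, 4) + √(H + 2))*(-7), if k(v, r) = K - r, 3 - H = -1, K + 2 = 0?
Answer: 42 - 7*√6 ≈ 24.854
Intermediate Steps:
K = -2 (K = -2 + 0 = -2)
H = 4 (H = 3 - 1*(-1) = 3 + 1 = 4)
k(v, r) = -2 - r
(k(2, 4) + √(H + 2))*(-7) = ((-2 - 1*4) + √(4 + 2))*(-7) = ((-2 - 4) + √6)*(-7) = (-6 + √6)*(-7) = 42 - 7*√6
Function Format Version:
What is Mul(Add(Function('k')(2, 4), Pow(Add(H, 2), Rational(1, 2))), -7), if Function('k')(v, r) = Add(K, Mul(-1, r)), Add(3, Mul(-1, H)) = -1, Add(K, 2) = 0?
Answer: Add(42, Mul(-7, Pow(6, Rational(1, 2)))) ≈ 24.854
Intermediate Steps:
K = -2 (K = Add(-2, 0) = -2)
H = 4 (H = Add(3, Mul(-1, -1)) = Add(3, 1) = 4)
Function('k')(v, r) = Add(-2, Mul(-1, r))
Mul(Add(Function('k')(2, 4), Pow(Add(H, 2), Rational(1, 2))), -7) = Mul(Add(Add(-2, Mul(-1, 4)), Pow(Add(4, 2), Rational(1, 2))), -7) = Mul(Add(Add(-2, -4), Pow(6, Rational(1, 2))), -7) = Mul(Add(-6, Pow(6, Rational(1, 2))), -7) = Add(42, Mul(-7, Pow(6, Rational(1, 2))))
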